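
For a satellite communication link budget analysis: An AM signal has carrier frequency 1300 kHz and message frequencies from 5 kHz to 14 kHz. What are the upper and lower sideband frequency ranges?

Upper sideband (USB) = fc + [fm_low, fm_high] = 1300 + [5, 14] = [1305, 1314] kHz
Lower sideband (LSB) = fc - [fm_high, fm_low] = 1300 - [14, 5] = [1286, 1295] kHz
Total occupied spectrum: 1286 kHz to 1314 kHz (plus carrier at 1300 kHz)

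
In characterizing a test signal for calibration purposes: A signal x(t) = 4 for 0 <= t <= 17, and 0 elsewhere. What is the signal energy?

Energy = integral of |x(t)|^2 dt over the signal duration
= 4^2 * 17 = 16 * 17 = 272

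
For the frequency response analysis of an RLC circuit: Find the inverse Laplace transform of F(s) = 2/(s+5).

Standard pair: k/(s+a) <-> k*e^(-at)*u(t)
With k=2, a=5: f(t) = 2*e^(-5t)*u(t)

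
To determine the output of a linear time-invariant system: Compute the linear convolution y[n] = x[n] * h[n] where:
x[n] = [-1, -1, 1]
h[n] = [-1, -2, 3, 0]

y[n] = sum_k x[k]*h[n-k]. Output length = len(x) + len(h) - 1 = 3 + 4 - 1 = 6.
y[0] = -1*-1 = 1
y[1] = -1*-1 + -1*-2 = 3
y[2] = 1*-1 + -1*-2 + -1*3 = -2
y[3] = 1*-2 + -1*3 + -1*0 = -5
y[4] = 1*3 + -1*0 = 3
y[5] = 1*0 = 0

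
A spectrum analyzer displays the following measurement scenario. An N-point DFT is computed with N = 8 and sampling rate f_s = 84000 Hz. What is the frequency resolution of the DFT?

DFT frequency resolution = f_s / N
= 84000 / 8 = 10500 Hz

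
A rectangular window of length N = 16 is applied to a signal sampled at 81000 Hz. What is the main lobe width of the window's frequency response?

For a rectangular window of length N,
the main lobe width in frequency is 2*f_s/N.
= 2*81000/16 = 10125 Hz
This determines the minimum frequency separation for resolving two sinusoids.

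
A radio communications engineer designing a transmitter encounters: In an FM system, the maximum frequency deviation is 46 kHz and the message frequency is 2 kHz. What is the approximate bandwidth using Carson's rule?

Carson's rule: BW = 2*(delta_f + f_m)
= 2*(46 + 2) kHz = 96 kHz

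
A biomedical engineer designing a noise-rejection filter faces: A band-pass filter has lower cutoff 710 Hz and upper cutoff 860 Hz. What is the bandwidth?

Bandwidth = f_high - f_low
= 860 Hz - 710 Hz = 150 Hz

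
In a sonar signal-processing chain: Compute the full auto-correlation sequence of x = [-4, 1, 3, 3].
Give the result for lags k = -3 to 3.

r_xx[k] = sum_m x[m]*x[m+k], indexed from 0, for k = -3 to 3:
  r_xx[-3] = x[3]*x[0] = -12
  r_xx[-2] = x[2]*x[0] + x[3]*x[1] = -9
  r_xx[-1] = x[1]*x[0] + x[2]*x[1] + x[3]*x[2] = 8
  r_xx[0] = x[0]*x[0] + x[1]*x[1] + x[2]*x[2] + x[3]*x[3] = 35
  r_xx[1] = x[0]*x[1] + x[1]*x[2] + x[2]*x[3] = 8
  r_xx[2] = x[0]*x[2] + x[1]*x[3] = -9
  r_xx[3] = x[0]*x[3] = -12
r_xx = [-12, -9, 8, 35, 8, -9, -12]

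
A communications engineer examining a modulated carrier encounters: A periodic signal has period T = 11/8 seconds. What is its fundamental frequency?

The fundamental frequency is the reciprocal of the period.
f = 1/T = 1/(11/8) = 8/11 Hz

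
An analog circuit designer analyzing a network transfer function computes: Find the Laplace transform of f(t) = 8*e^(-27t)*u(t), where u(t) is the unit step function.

Standard Laplace transform pair:
e^(-at)*u(t) <-> 1/(s+a)
With a = 27: L{8*e^(-27t)*u(t)} = 8/(s+27), ROC: Re(s) > -27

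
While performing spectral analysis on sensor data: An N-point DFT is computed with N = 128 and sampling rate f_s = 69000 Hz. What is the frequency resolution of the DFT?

DFT frequency resolution = f_s / N
= 69000 / 128 = 8625/16 Hz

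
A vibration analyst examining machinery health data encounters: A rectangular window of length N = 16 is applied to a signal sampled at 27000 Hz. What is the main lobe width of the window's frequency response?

For a rectangular window of length N,
the main lobe width in frequency is 2*f_s/N.
= 2*27000/16 = 3375 Hz
This determines the minimum frequency separation for resolving two sinusoids.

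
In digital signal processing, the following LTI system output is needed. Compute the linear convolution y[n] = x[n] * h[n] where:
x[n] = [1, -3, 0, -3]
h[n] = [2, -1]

y[n] = sum_k x[k]*h[n-k]. Output length = len(x) + len(h) - 1 = 4 + 2 - 1 = 5.
y[0] = 1*2 = 2
y[1] = -3*2 + 1*-1 = -7
y[2] = 0*2 + -3*-1 = 3
y[3] = -3*2 + 0*-1 = -6
y[4] = -3*-1 = 3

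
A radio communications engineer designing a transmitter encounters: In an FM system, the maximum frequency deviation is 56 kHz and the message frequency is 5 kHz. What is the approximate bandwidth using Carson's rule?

Carson's rule: BW = 2*(delta_f + f_m)
= 2*(56 + 5) kHz = 122 kHz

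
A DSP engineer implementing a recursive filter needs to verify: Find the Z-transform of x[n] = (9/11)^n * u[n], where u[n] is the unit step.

The Z-transform of a^n * u[n] is z/(z-a) for |z| > |a|.
Here a = 9/11, so X(z) = z/(z - (9/11)) = 11z/(11z - 9)
ROC: |z| > 9/11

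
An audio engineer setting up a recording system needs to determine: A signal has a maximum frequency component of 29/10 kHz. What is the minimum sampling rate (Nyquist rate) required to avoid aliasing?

By the Nyquist-Shannon sampling theorem,
the minimum sampling rate (Nyquist rate) must be at least 2 * f_max.
Nyquist rate = 2 * 29/10 kHz = 29/5 kHz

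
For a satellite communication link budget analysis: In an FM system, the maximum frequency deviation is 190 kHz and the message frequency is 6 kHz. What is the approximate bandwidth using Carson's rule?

Carson's rule: BW = 2*(delta_f + f_m)
= 2*(190 + 6) kHz = 392 kHz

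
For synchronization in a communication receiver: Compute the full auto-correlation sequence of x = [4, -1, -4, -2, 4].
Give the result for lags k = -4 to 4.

r_xx[k] = sum_m x[m]*x[m+k], indexed from 0, for k = -4 to 4:
  r_xx[-4] = x[4]*x[0] = 16
  r_xx[-3] = x[3]*x[0] + x[4]*x[1] = -12
  r_xx[-2] = x[2]*x[0] + x[3]*x[1] + x[4]*x[2] = -30
  r_xx[-1] = x[1]*x[0] + x[2]*x[1] + x[3]*x[2] + x[4]*x[3] = 0
  r_xx[0] = x[0]*x[0] + x[1]*x[1] + x[2]*x[2] + x[3]*x[3] + x[4]*x[4] = 53
  r_xx[1] = x[0]*x[1] + x[1]*x[2] + x[2]*x[3] + x[3]*x[4] = 0
  r_xx[2] = x[0]*x[2] + x[1]*x[3] + x[2]*x[4] = -30
  r_xx[3] = x[0]*x[3] + x[1]*x[4] = -12
  r_xx[4] = x[0]*x[4] = 16
r_xx = [16, -12, -30, 0, 53, 0, -30, -12, 16]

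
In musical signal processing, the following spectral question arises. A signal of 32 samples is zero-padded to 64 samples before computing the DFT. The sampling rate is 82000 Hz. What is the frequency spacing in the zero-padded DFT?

Original DFT: N = 32, resolution = f_s/N = 82000/32 = 5125/2 Hz
Zero-padded DFT: N = 64, resolution = f_s/N = 82000/64 = 5125/4 Hz
Zero-padding interpolates the spectrum (finer frequency grid)
but does NOT improve the true spectral resolution (ability to resolve close frequencies).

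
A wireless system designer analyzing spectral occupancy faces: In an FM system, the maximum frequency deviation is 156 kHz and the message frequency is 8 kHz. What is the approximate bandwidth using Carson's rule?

Carson's rule: BW = 2*(delta_f + f_m)
= 2*(156 + 8) kHz = 328 kHz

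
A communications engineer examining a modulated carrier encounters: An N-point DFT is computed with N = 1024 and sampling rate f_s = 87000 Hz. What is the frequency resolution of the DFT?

DFT frequency resolution = f_s / N
= 87000 / 1024 = 10875/128 Hz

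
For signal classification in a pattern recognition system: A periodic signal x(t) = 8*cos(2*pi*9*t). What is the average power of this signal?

Average power of A*cos(wt) is A^2/2.
P = 8^2 / 2 = 64/2 = 32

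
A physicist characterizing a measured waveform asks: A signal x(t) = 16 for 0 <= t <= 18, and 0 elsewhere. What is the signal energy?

Energy = integral of |x(t)|^2 dt over the signal duration
= 16^2 * 18 = 256 * 18 = 4608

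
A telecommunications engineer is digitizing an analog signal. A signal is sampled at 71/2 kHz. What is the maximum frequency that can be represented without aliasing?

The maximum frequency that can be represented without aliasing
is the Nyquist frequency: f_max = f_s / 2 = 71/2 kHz / 2 = 71/4 kHz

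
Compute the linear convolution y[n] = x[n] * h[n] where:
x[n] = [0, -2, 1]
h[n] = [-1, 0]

y[n] = sum_k x[k]*h[n-k]. Output length = len(x) + len(h) - 1 = 3 + 2 - 1 = 4.
y[0] = 0*-1 = 0
y[1] = -2*-1 + 0*0 = 2
y[2] = 1*-1 + -2*0 = -1
y[3] = 1*0 = 0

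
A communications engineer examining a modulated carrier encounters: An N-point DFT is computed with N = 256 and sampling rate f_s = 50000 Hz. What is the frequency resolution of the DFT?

DFT frequency resolution = f_s / N
= 50000 / 256 = 3125/16 Hz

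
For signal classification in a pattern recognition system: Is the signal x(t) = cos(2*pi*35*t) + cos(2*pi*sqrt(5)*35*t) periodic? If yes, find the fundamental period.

f1 = 35 Hz, f2 = 35*sqrt(5) Hz
Ratio f2/f1 = sqrt(5), which is irrational.
Since the frequency ratio is irrational, no common period exists.
The signal is not periodic.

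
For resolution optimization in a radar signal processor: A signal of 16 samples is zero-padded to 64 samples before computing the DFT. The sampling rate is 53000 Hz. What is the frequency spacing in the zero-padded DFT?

Original DFT: N = 16, resolution = f_s/N = 53000/16 = 6625/2 Hz
Zero-padded DFT: N = 64, resolution = f_s/N = 53000/64 = 6625/8 Hz
Zero-padding interpolates the spectrum (finer frequency grid)
but does NOT improve the true spectral resolution (ability to resolve close frequencies).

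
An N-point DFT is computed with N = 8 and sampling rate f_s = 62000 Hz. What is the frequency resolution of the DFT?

DFT frequency resolution = f_s / N
= 62000 / 8 = 7750 Hz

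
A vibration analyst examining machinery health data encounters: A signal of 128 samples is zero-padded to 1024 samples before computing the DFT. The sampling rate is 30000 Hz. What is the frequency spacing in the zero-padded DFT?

Original DFT: N = 128, resolution = f_s/N = 30000/128 = 1875/8 Hz
Zero-padded DFT: N = 1024, resolution = f_s/N = 30000/1024 = 1875/64 Hz
Zero-padding interpolates the spectrum (finer frequency grid)
but does NOT improve the true spectral resolution (ability to resolve close frequencies).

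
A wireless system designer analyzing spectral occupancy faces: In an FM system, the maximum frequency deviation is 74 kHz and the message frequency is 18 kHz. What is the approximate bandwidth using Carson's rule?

Carson's rule: BW = 2*(delta_f + f_m)
= 2*(74 + 18) kHz = 184 kHz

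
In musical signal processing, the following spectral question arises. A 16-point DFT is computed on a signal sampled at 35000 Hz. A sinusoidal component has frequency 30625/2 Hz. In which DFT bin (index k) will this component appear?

DFT frequency resolution = f_s/N = 35000/16 = 4375/2 Hz
Bin index k = f_signal / resolution = 30625/2 / 4375/2 = 7
The signal frequency 30625/2 Hz falls in DFT bin k = 7.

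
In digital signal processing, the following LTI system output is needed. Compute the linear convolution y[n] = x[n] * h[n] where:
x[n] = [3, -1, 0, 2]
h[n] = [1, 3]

y[n] = sum_k x[k]*h[n-k]. Output length = len(x) + len(h) - 1 = 4 + 2 - 1 = 5.
y[0] = 3*1 = 3
y[1] = -1*1 + 3*3 = 8
y[2] = 0*1 + -1*3 = -3
y[3] = 2*1 + 0*3 = 2
y[4] = 2*3 = 6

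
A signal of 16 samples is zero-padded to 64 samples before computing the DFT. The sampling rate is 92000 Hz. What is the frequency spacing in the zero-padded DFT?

Original DFT: N = 16, resolution = f_s/N = 92000/16 = 5750 Hz
Zero-padded DFT: N = 64, resolution = f_s/N = 92000/64 = 2875/2 Hz
Zero-padding interpolates the spectrum (finer frequency grid)
but does NOT improve the true spectral resolution (ability to resolve close frequencies).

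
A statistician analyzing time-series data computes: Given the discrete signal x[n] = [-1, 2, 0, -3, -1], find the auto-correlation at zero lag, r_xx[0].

The auto-correlation at zero lag r_xx[0] equals the signal energy.
r_xx[0] = sum of x[n]^2 = (-1)^2 + 2^2 + 0^2 + (-3)^2 + (-1)^2
= 1 + 4 + 0 + 9 + 1 = 15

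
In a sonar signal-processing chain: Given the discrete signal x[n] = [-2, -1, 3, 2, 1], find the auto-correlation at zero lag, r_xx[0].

The auto-correlation at zero lag r_xx[0] equals the signal energy.
r_xx[0] = sum of x[n]^2 = (-2)^2 + (-1)^2 + 3^2 + 2^2 + 1^2
= 4 + 1 + 9 + 4 + 1 = 19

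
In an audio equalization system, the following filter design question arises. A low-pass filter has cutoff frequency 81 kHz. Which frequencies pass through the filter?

A low-pass filter passes all frequencies below the cutoff frequency 81 kHz and attenuates higher frequencies.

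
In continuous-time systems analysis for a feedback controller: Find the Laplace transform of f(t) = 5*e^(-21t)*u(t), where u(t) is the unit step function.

Standard Laplace transform pair:
e^(-at)*u(t) <-> 1/(s+a)
With a = 21: L{5*e^(-21t)*u(t)} = 5/(s+21), ROC: Re(s) > -21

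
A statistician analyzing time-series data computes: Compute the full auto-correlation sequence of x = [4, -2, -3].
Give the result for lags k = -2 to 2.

r_xx[k] = sum_m x[m]*x[m+k], indexed from 0, for k = -2 to 2:
  r_xx[-2] = x[2]*x[0] = -12
  r_xx[-1] = x[1]*x[0] + x[2]*x[1] = -2
  r_xx[0] = x[0]*x[0] + x[1]*x[1] + x[2]*x[2] = 29
  r_xx[1] = x[0]*x[1] + x[1]*x[2] = -2
  r_xx[2] = x[0]*x[2] = -12
r_xx = [-12, -2, 29, -2, -12]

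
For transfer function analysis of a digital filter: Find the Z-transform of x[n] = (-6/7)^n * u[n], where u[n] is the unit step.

The Z-transform of a^n * u[n] is z/(z-a) for |z| > |a|.
Here a = -6/7, so X(z) = z/(z - (-6/7)) = 7z/(7z + 6)
ROC: |z| > 6/7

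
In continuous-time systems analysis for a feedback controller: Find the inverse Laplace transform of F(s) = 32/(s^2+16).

Standard pair: w/(s^2+w^2) <-> sin(wt)*u(t)
Recognize w^2 = 16, so w = 4; numerator 32 = 8*4.
f(t) = 8*sin(4t)*u(t)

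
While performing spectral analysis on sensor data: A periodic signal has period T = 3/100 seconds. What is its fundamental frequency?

The fundamental frequency is the reciprocal of the period.
f = 1/T = 1/(3/100) = 100/3 Hz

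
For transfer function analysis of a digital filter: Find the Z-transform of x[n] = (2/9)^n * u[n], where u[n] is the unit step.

The Z-transform of a^n * u[n] is z/(z-a) for |z| > |a|.
Here a = 2/9, so X(z) = z/(z - (2/9)) = 9z/(9z - 2)
ROC: |z| > 2/9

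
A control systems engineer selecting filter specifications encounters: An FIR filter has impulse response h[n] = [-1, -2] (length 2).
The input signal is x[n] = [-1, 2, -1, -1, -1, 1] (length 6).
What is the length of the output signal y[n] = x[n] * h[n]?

For linear convolution, the output length is:
len(y) = len(x) + len(h) - 1 = 6 + 2 - 1 = 7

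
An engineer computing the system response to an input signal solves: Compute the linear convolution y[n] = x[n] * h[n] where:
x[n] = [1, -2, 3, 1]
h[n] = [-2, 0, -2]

y[n] = sum_k x[k]*h[n-k]. Output length = len(x) + len(h) - 1 = 4 + 3 - 1 = 6.
y[0] = 1*-2 = -2
y[1] = -2*-2 + 1*0 = 4
y[2] = 3*-2 + -2*0 + 1*-2 = -8
y[3] = 1*-2 + 3*0 + -2*-2 = 2
y[4] = 1*0 + 3*-2 = -6
y[5] = 1*-2 = -2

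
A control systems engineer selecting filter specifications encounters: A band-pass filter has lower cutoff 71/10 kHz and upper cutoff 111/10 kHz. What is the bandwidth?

Bandwidth = f_high - f_low
= 111/10 kHz - 71/10 kHz = 4 kHz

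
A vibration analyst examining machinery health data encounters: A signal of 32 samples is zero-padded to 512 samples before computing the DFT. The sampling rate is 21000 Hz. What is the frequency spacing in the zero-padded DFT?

Original DFT: N = 32, resolution = f_s/N = 21000/32 = 2625/4 Hz
Zero-padded DFT: N = 512, resolution = f_s/N = 21000/512 = 2625/64 Hz
Zero-padding interpolates the spectrum (finer frequency grid)
but does NOT improve the true spectral resolution (ability to resolve close frequencies).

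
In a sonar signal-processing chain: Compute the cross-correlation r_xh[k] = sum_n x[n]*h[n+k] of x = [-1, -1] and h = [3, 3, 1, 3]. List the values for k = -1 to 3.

Both sequences indexed from 0 and zero outside their support.
Lags with overlap: k = -1 to 3.
  r_xh[-1] = x[1]*h[0] = -3
  r_xh[0] = x[0]*h[0] + x[1]*h[1] = -6
  r_xh[1] = x[0]*h[1] + x[1]*h[2] = -4
  r_xh[2] = x[0]*h[2] + x[1]*h[3] = -4
  r_xh[3] = x[0]*h[3] = -3
r_xh = [-3, -6, -4, -4, -3] (for k = -1, ..., 3)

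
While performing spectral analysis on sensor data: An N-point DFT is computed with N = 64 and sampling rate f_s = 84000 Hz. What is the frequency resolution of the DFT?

DFT frequency resolution = f_s / N
= 84000 / 64 = 2625/2 Hz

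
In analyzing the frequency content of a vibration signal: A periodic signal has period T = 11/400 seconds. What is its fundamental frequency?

The fundamental frequency is the reciprocal of the period.
f = 1/T = 1/(11/400) = 400/11 Hz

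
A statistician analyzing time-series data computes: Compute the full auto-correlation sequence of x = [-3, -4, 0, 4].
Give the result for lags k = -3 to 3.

r_xx[k] = sum_m x[m]*x[m+k], indexed from 0, for k = -3 to 3:
  r_xx[-3] = x[3]*x[0] = -12
  r_xx[-2] = x[2]*x[0] + x[3]*x[1] = -16
  r_xx[-1] = x[1]*x[0] + x[2]*x[1] + x[3]*x[2] = 12
  r_xx[0] = x[0]*x[0] + x[1]*x[1] + x[2]*x[2] + x[3]*x[3] = 41
  r_xx[1] = x[0]*x[1] + x[1]*x[2] + x[2]*x[3] = 12
  r_xx[2] = x[0]*x[2] + x[1]*x[3] = -16
  r_xx[3] = x[0]*x[3] = -12
r_xx = [-12, -16, 12, 41, 12, -16, -12]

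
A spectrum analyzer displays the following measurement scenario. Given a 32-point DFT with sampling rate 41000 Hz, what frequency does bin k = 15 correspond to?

The frequency of DFT bin k is: f_k = k * f_s / N
f_15 = 15 * 41000 / 32 = 76875/4 Hz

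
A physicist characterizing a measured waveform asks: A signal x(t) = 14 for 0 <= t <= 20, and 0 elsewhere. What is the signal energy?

Energy = integral of |x(t)|^2 dt over the signal duration
= 14^2 * 20 = 196 * 20 = 3920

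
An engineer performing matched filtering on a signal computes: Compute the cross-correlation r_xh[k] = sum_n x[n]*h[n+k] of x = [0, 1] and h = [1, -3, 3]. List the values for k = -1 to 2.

Both sequences indexed from 0 and zero outside their support.
Lags with overlap: k = -1 to 2.
  r_xh[-1] = x[1]*h[0] = 1
  r_xh[0] = x[0]*h[0] + x[1]*h[1] = -3
  r_xh[1] = x[0]*h[1] + x[1]*h[2] = 3
  r_xh[2] = x[0]*h[2] = 0
r_xh = [1, -3, 3, 0] (for k = -1, ..., 2)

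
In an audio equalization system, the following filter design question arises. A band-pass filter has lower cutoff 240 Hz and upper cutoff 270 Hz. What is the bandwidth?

Bandwidth = f_high - f_low
= 270 Hz - 240 Hz = 30 Hz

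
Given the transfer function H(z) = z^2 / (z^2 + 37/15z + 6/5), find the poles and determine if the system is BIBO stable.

Poles are roots of the denominator: z^2 + 37/15z + 6/5 = 0.
Quadratic formula: z = [-(37/15) +/- sqrt((37/15)^2 - 4*(6/5))] / 2
Discriminant = 1369/225 - 24/5 = 289/225; sqrt = 17/15.
z = (-37/15 +/- 17/15) / 2 => z = -2/3 or z = -9/5.
|p1| = 9/5, |p2| = 2/3.
For BIBO stability, all poles must lie inside the unit circle (|p| < 1).
System is UNSTABLE since at least one |p| >= 1.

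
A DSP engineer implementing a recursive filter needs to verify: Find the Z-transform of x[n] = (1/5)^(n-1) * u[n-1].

Time-shifting property: if X(z) = Z{x[n]}, then Z{x[n-d]} = z^(-d) * X(z)
X(z) = z/(z - 1/5) for x[n] = (1/5)^n * u[n]
Z{x[n-1]} = z^(-1) * z/(z - 1/5) = 1/(z - 1/5)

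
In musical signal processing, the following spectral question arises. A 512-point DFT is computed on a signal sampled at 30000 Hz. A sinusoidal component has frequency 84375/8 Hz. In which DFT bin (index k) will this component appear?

DFT frequency resolution = f_s/N = 30000/512 = 1875/32 Hz
Bin index k = f_signal / resolution = 84375/8 / 1875/32 = 180
The signal frequency 84375/8 Hz falls in DFT bin k = 180.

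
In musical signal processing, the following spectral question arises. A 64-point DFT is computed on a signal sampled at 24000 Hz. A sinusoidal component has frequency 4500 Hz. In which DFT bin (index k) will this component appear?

DFT frequency resolution = f_s/N = 24000/64 = 375 Hz
Bin index k = f_signal / resolution = 4500 / 375 = 12
The signal frequency 4500 Hz falls in DFT bin k = 12.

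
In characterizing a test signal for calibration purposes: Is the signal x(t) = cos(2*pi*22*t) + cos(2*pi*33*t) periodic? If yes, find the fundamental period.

f1 = 22 Hz, f2 = 33 Hz
Period T1 = 1/22, T2 = 1/33
Ratio T1/T2 = 33/22, which is rational.
The signal is periodic with fundamental period T = 1/GCD(22,33) = 1/11 s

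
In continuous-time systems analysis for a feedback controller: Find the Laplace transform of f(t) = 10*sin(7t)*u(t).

Standard pair: sin(wt)*u(t) <-> w/(s^2+w^2)
With w = 7: L{10*sin(7t)*u(t)} = 70/(s^2+49)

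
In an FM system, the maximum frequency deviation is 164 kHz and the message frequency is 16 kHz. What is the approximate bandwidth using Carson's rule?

Carson's rule: BW = 2*(delta_f + f_m)
= 2*(164 + 16) kHz = 360 kHz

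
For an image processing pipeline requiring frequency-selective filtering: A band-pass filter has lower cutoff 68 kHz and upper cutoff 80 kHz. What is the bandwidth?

Bandwidth = f_high - f_low
= 80 kHz - 68 kHz = 12 kHz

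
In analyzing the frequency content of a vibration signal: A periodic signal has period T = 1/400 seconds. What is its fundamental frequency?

The fundamental frequency is the reciprocal of the period.
f = 1/T = 1/(1/400) = 400 Hz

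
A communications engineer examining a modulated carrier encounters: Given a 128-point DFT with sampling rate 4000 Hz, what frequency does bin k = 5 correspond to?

The frequency of DFT bin k is: f_k = k * f_s / N
f_5 = 5 * 4000 / 128 = 625/4 Hz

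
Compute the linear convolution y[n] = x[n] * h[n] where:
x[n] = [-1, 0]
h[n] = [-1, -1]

y[n] = sum_k x[k]*h[n-k]. Output length = len(x) + len(h) - 1 = 2 + 2 - 1 = 3.
y[0] = -1*-1 = 1
y[1] = 0*-1 + -1*-1 = 1
y[2] = 0*-1 = 0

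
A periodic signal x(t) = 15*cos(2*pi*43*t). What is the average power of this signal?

Average power of A*cos(wt) is A^2/2.
P = 15^2 / 2 = 225/2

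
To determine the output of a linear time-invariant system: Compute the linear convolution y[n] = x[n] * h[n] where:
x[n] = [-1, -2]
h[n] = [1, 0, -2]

y[n] = sum_k x[k]*h[n-k]. Output length = len(x) + len(h) - 1 = 2 + 3 - 1 = 4.
y[0] = -1*1 = -1
y[1] = -2*1 + -1*0 = -2
y[2] = -2*0 + -1*-2 = 2
y[3] = -2*-2 = 4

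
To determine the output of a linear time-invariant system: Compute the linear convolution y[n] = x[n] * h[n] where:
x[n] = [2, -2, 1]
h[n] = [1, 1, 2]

y[n] = sum_k x[k]*h[n-k]. Output length = len(x) + len(h) - 1 = 3 + 3 - 1 = 5.
y[0] = 2*1 = 2
y[1] = -2*1 + 2*1 = 0
y[2] = 1*1 + -2*1 + 2*2 = 3
y[3] = 1*1 + -2*2 = -3
y[4] = 1*2 = 2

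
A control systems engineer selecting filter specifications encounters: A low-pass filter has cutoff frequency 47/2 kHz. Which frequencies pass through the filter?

A low-pass filter passes all frequencies below the cutoff frequency 47/2 kHz and attenuates higher frequencies.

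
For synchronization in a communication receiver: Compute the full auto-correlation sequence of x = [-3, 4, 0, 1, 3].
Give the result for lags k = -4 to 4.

r_xx[k] = sum_m x[m]*x[m+k], indexed from 0, for k = -4 to 4:
  r_xx[-4] = x[4]*x[0] = -9
  r_xx[-3] = x[3]*x[0] + x[4]*x[1] = 9
  r_xx[-2] = x[2]*x[0] + x[3]*x[1] + x[4]*x[2] = 4
  r_xx[-1] = x[1]*x[0] + x[2]*x[1] + x[3]*x[2] + x[4]*x[3] = -9
  r_xx[0] = x[0]*x[0] + x[1]*x[1] + x[2]*x[2] + x[3]*x[3] + x[4]*x[4] = 35
  r_xx[1] = x[0]*x[1] + x[1]*x[2] + x[2]*x[3] + x[3]*x[4] = -9
  r_xx[2] = x[0]*x[2] + x[1]*x[3] + x[2]*x[4] = 4
  r_xx[3] = x[0]*x[3] + x[1]*x[4] = 9
  r_xx[4] = x[0]*x[4] = -9
r_xx = [-9, 9, 4, -9, 35, -9, 4, 9, -9]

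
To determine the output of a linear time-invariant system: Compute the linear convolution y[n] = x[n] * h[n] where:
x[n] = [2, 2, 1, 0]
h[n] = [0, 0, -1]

y[n] = sum_k x[k]*h[n-k]. Output length = len(x) + len(h) - 1 = 4 + 3 - 1 = 6.
y[0] = 2*0 = 0
y[1] = 2*0 + 2*0 = 0
y[2] = 1*0 + 2*0 + 2*-1 = -2
y[3] = 0*0 + 1*0 + 2*-1 = -2
y[4] = 0*0 + 1*-1 = -1
y[5] = 0*-1 = 0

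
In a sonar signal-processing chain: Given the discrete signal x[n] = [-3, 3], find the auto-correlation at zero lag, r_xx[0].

The auto-correlation at zero lag r_xx[0] equals the signal energy.
r_xx[0] = sum of x[n]^2 = (-3)^2 + 3^2
= 9 + 9 = 18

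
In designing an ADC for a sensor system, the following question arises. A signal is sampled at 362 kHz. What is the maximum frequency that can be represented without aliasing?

The maximum frequency that can be represented without aliasing
is the Nyquist frequency: f_max = f_s / 2 = 362 kHz / 2 = 181 kHz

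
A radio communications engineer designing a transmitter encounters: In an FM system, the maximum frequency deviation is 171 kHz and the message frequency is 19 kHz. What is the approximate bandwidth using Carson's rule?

Carson's rule: BW = 2*(delta_f + f_m)
= 2*(171 + 19) kHz = 380 kHz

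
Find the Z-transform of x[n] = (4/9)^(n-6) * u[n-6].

Time-shifting property: if X(z) = Z{x[n]}, then Z{x[n-d]} = z^(-d) * X(z)
X(z) = z/(z - 4/9) for x[n] = (4/9)^n * u[n]
Z{x[n-6]} = z^(-6) * z/(z - 4/9) = z^(-5)/(z - 4/9)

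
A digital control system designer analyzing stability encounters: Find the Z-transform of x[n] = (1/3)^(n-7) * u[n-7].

Time-shifting property: if X(z) = Z{x[n]}, then Z{x[n-d]} = z^(-d) * X(z)
X(z) = z/(z - 1/3) for x[n] = (1/3)^n * u[n]
Z{x[n-7]} = z^(-7) * z/(z - 1/3) = z^(-6)/(z - 1/3)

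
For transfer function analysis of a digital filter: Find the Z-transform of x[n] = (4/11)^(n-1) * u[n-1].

Time-shifting property: if X(z) = Z{x[n]}, then Z{x[n-d]} = z^(-d) * X(z)
X(z) = z/(z - 4/11) for x[n] = (4/11)^n * u[n]
Z{x[n-1]} = z^(-1) * z/(z - 4/11) = 1/(z - 4/11)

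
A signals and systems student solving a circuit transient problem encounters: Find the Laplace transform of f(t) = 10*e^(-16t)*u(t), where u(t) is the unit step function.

Standard Laplace transform pair:
e^(-at)*u(t) <-> 1/(s+a)
With a = 16: L{10*e^(-16t)*u(t)} = 10/(s+16), ROC: Re(s) > -16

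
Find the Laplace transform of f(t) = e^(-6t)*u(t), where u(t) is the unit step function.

Standard Laplace transform pair:
e^(-at)*u(t) <-> 1/(s+a)
With a = 6: L{e^(-6t)*u(t)} = 1/(s+6), ROC: Re(s) > -6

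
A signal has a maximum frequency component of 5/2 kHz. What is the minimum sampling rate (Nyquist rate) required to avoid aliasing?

By the Nyquist-Shannon sampling theorem,
the minimum sampling rate (Nyquist rate) must be at least 2 * f_max.
Nyquist rate = 2 * 5/2 kHz = 5 kHz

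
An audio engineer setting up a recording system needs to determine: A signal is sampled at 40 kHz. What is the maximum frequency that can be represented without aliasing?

The maximum frequency that can be represented without aliasing
is the Nyquist frequency: f_max = f_s / 2 = 40 kHz / 2 = 20 kHz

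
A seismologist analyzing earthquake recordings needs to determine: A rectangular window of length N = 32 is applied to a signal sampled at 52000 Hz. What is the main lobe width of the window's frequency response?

For a rectangular window of length N,
the main lobe width in frequency is 2*f_s/N.
= 2*52000/32 = 3250 Hz
This determines the minimum frequency separation for resolving two sinusoids.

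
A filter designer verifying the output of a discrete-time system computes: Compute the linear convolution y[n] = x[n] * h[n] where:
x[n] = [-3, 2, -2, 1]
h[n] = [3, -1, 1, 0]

y[n] = sum_k x[k]*h[n-k]. Output length = len(x) + len(h) - 1 = 4 + 4 - 1 = 7.
y[0] = -3*3 = -9
y[1] = 2*3 + -3*-1 = 9
y[2] = -2*3 + 2*-1 + -3*1 = -11
y[3] = 1*3 + -2*-1 + 2*1 + -3*0 = 7
y[4] = 1*-1 + -2*1 + 2*0 = -3
y[5] = 1*1 + -2*0 = 1
y[6] = 1*0 = 0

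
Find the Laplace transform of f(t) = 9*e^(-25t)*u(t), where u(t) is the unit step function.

Standard Laplace transform pair:
e^(-at)*u(t) <-> 1/(s+a)
With a = 25: L{9*e^(-25t)*u(t)} = 9/(s+25), ROC: Re(s) > -25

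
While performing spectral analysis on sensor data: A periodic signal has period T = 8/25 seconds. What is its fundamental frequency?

The fundamental frequency is the reciprocal of the period.
f = 1/T = 1/(8/25) = 25/8 Hz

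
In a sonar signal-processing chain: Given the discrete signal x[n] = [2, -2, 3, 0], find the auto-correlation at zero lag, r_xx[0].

The auto-correlation at zero lag r_xx[0] equals the signal energy.
r_xx[0] = sum of x[n]^2 = 2^2 + (-2)^2 + 3^2 + 0^2
= 4 + 4 + 9 + 0 = 17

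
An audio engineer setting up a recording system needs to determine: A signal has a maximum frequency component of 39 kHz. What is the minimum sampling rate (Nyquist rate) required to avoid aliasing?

By the Nyquist-Shannon sampling theorem,
the minimum sampling rate (Nyquist rate) must be at least 2 * f_max.
Nyquist rate = 2 * 39 kHz = 78 kHz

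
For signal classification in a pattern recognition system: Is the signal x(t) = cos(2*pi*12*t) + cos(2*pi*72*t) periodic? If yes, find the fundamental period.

f1 = 12 Hz, f2 = 72 Hz
Period T1 = 1/12, T2 = 1/72
Ratio T1/T2 = 72/12, which is rational.
The signal is periodic with fundamental period T = 1/GCD(12,72) = 1/12 s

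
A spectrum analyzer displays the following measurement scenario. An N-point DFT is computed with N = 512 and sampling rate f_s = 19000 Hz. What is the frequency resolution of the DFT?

DFT frequency resolution = f_s / N
= 19000 / 512 = 2375/64 Hz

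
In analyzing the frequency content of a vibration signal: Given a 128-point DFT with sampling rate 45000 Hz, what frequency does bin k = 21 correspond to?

The frequency of DFT bin k is: f_k = k * f_s / N
f_21 = 21 * 45000 / 128 = 118125/16 Hz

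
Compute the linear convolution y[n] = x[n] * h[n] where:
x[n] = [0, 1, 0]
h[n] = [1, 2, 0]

y[n] = sum_k x[k]*h[n-k]. Output length = len(x) + len(h) - 1 = 3 + 3 - 1 = 5.
y[0] = 0*1 = 0
y[1] = 1*1 + 0*2 = 1
y[2] = 0*1 + 1*2 + 0*0 = 2
y[3] = 0*2 + 1*0 = 0
y[4] = 0*0 = 0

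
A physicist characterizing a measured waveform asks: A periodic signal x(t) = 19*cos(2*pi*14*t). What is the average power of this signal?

Average power of A*cos(wt) is A^2/2.
P = 19^2 / 2 = 361/2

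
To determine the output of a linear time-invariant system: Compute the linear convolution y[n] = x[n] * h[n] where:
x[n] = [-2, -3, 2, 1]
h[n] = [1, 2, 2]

y[n] = sum_k x[k]*h[n-k]. Output length = len(x) + len(h) - 1 = 4 + 3 - 1 = 6.
y[0] = -2*1 = -2
y[1] = -3*1 + -2*2 = -7
y[2] = 2*1 + -3*2 + -2*2 = -8
y[3] = 1*1 + 2*2 + -3*2 = -1
y[4] = 1*2 + 2*2 = 6
y[5] = 1*2 = 2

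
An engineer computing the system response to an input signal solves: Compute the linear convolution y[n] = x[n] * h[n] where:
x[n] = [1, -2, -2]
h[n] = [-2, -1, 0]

y[n] = sum_k x[k]*h[n-k]. Output length = len(x) + len(h) - 1 = 3 + 3 - 1 = 5.
y[0] = 1*-2 = -2
y[1] = -2*-2 + 1*-1 = 3
y[2] = -2*-2 + -2*-1 + 1*0 = 6
y[3] = -2*-1 + -2*0 = 2
y[4] = -2*0 = 0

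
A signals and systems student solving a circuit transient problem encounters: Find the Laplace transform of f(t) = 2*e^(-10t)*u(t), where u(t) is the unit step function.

Standard Laplace transform pair:
e^(-at)*u(t) <-> 1/(s+a)
With a = 10: L{2*e^(-10t)*u(t)} = 2/(s+10), ROC: Re(s) > -10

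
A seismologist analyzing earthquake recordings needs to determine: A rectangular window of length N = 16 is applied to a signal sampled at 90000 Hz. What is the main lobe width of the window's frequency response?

For a rectangular window of length N,
the main lobe width in frequency is 2*f_s/N.
= 2*90000/16 = 11250 Hz
This determines the minimum frequency separation for resolving two sinusoids.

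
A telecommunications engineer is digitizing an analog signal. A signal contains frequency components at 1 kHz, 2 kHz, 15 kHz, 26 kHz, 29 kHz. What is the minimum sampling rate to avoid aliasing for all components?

The highest frequency component is f_max = 29 kHz.
Nyquist rate = 2 * f_max = 2 * 29 kHz = 58 kHz.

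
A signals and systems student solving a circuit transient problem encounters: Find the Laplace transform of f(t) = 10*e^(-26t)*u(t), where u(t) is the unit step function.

Standard Laplace transform pair:
e^(-at)*u(t) <-> 1/(s+a)
With a = 26: L{10*e^(-26t)*u(t)} = 10/(s+26), ROC: Re(s) > -26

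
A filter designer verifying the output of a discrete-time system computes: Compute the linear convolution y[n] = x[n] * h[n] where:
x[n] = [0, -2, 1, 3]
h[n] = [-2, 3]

y[n] = sum_k x[k]*h[n-k]. Output length = len(x) + len(h) - 1 = 4 + 2 - 1 = 5.
y[0] = 0*-2 = 0
y[1] = -2*-2 + 0*3 = 4
y[2] = 1*-2 + -2*3 = -8
y[3] = 3*-2 + 1*3 = -3
y[4] = 3*3 = 9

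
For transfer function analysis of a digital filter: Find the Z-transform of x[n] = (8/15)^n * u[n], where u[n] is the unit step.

The Z-transform of a^n * u[n] is z/(z-a) for |z| > |a|.
Here a = 8/15, so X(z) = z/(z - (8/15)) = 15z/(15z - 8)
ROC: |z| > 8/15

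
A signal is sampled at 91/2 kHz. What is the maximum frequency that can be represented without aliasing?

The maximum frequency that can be represented without aliasing
is the Nyquist frequency: f_max = f_s / 2 = 91/2 kHz / 2 = 91/4 kHz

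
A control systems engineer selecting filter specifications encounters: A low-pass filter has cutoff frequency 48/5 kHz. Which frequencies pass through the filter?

A low-pass filter passes all frequencies below the cutoff frequency 48/5 kHz and attenuates higher frequencies.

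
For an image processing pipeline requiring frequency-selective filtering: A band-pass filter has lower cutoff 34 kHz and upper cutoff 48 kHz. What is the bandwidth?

Bandwidth = f_high - f_low
= 48 kHz - 34 kHz = 14 kHz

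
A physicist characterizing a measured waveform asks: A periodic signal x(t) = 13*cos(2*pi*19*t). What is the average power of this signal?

Average power of A*cos(wt) is A^2/2.
P = 13^2 / 2 = 169/2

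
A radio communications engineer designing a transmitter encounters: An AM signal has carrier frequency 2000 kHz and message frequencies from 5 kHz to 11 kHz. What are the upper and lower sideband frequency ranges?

Upper sideband (USB) = fc + [fm_low, fm_high] = 2000 + [5, 11] = [2005, 2011] kHz
Lower sideband (LSB) = fc - [fm_high, fm_low] = 2000 - [11, 5] = [1989, 1995] kHz
Total occupied spectrum: 1989 kHz to 2011 kHz (plus carrier at 2000 kHz)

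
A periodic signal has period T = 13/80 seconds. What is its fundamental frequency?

The fundamental frequency is the reciprocal of the period.
f = 1/T = 1/(13/80) = 80/13 Hz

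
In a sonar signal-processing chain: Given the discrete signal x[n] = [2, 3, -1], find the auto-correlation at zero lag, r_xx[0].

The auto-correlation at zero lag r_xx[0] equals the signal energy.
r_xx[0] = sum of x[n]^2 = 2^2 + 3^2 + (-1)^2
= 4 + 9 + 1 = 14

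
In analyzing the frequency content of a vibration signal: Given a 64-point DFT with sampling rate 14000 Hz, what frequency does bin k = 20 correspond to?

The frequency of DFT bin k is: f_k = k * f_s / N
f_20 = 20 * 14000 / 64 = 4375 Hz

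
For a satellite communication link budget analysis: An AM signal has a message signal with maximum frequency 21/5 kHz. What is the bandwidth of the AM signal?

In AM (double-sideband), the bandwidth is twice the message frequency.
BW = 2 * f_m = 2 * 21/5 kHz = 42/5 kHz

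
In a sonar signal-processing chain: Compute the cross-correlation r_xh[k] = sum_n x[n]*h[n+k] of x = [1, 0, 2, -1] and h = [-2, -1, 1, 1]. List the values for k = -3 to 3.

Both sequences indexed from 0 and zero outside their support.
Lags with overlap: k = -3 to 3.
  r_xh[-3] = x[3]*h[0] = 2
  r_xh[-2] = x[2]*h[0] + x[3]*h[1] = -3
  r_xh[-1] = x[1]*h[0] + x[2]*h[1] + x[3]*h[2] = -3
  r_xh[0] = x[0]*h[0] + x[1]*h[1] + x[2]*h[2] + x[3]*h[3] = -1
  r_xh[1] = x[0]*h[1] + x[1]*h[2] + x[2]*h[3] = 1
  r_xh[2] = x[0]*h[2] + x[1]*h[3] = 1
  r_xh[3] = x[0]*h[3] = 1
r_xh = [2, -3, -3, -1, 1, 1, 1] (for k = -3, ..., 3)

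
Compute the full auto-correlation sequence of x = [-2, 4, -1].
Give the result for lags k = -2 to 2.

r_xx[k] = sum_m x[m]*x[m+k], indexed from 0, for k = -2 to 2:
  r_xx[-2] = x[2]*x[0] = 2
  r_xx[-1] = x[1]*x[0] + x[2]*x[1] = -12
  r_xx[0] = x[0]*x[0] + x[1]*x[1] + x[2]*x[2] = 21
  r_xx[1] = x[0]*x[1] + x[1]*x[2] = -12
  r_xx[2] = x[0]*x[2] = 2
r_xx = [2, -12, 21, -12, 2]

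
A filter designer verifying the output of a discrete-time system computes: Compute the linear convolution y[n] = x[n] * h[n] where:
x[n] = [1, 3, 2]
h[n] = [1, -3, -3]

y[n] = sum_k x[k]*h[n-k]. Output length = len(x) + len(h) - 1 = 3 + 3 - 1 = 5.
y[0] = 1*1 = 1
y[1] = 3*1 + 1*-3 = 0
y[2] = 2*1 + 3*-3 + 1*-3 = -10
y[3] = 2*-3 + 3*-3 = -15
y[4] = 2*-3 = -6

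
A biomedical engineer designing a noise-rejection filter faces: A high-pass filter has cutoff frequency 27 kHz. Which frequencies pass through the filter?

A high-pass filter passes all frequencies above the cutoff frequency 27 kHz and attenuates lower frequencies.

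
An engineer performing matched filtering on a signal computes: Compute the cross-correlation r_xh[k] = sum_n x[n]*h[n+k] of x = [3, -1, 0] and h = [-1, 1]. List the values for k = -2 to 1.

Both sequences indexed from 0 and zero outside their support.
Lags with overlap: k = -2 to 1.
  r_xh[-2] = x[2]*h[0] = 0
  r_xh[-1] = x[1]*h[0] + x[2]*h[1] = 1
  r_xh[0] = x[0]*h[0] + x[1]*h[1] = -4
  r_xh[1] = x[0]*h[1] = 3
r_xh = [0, 1, -4, 3] (for k = -2, ..., 1)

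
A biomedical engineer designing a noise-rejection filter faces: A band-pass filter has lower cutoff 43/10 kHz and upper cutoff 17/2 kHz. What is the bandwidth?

Bandwidth = f_high - f_low
= 17/2 kHz - 43/10 kHz = 21/5 kHz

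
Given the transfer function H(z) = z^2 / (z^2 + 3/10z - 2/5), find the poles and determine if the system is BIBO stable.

Poles are roots of the denominator: z^2 + 3/10z - 2/5 = 0.
Quadratic formula: z = [-(3/10) +/- sqrt((3/10)^2 - 4*(-2/5))] / 2
Discriminant = 9/100 + 8/5 = 169/100; sqrt = 13/10.
z = (-3/10 +/- 13/10) / 2 => z = 1/2 or z = -4/5.
|p1| = 1/2, |p2| = 4/5.
For BIBO stability, all poles must lie inside the unit circle (|p| < 1).
System is STABLE since both |p| < 1.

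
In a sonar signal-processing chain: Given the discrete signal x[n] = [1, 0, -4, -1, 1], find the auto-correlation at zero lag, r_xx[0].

The auto-correlation at zero lag r_xx[0] equals the signal energy.
r_xx[0] = sum of x[n]^2 = 1^2 + 0^2 + (-4)^2 + (-1)^2 + 1^2
= 1 + 0 + 16 + 1 + 1 = 19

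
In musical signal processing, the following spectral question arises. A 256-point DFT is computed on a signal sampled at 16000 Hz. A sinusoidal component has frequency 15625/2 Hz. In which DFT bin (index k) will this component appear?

DFT frequency resolution = f_s/N = 16000/256 = 125/2 Hz
Bin index k = f_signal / resolution = 15625/2 / 125/2 = 125
The signal frequency 15625/2 Hz falls in DFT bin k = 125.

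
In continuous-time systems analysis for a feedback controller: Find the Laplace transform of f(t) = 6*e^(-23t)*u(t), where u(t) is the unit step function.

Standard Laplace transform pair:
e^(-at)*u(t) <-> 1/(s+a)
With a = 23: L{6*e^(-23t)*u(t)} = 6/(s+23), ROC: Re(s) > -23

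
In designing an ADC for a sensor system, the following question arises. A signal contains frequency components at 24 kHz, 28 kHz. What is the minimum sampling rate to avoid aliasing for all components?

The highest frequency component is f_max = 28 kHz.
Nyquist rate = 2 * f_max = 2 * 28 kHz = 56 kHz.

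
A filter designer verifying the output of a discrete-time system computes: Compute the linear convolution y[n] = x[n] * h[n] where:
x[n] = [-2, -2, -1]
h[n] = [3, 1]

y[n] = sum_k x[k]*h[n-k]. Output length = len(x) + len(h) - 1 = 3 + 2 - 1 = 4.
y[0] = -2*3 = -6
y[1] = -2*3 + -2*1 = -8
y[2] = -1*3 + -2*1 = -5
y[3] = -1*1 = -1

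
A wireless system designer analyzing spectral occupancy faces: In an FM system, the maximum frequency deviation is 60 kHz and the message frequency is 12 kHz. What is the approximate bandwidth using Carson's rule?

Carson's rule: BW = 2*(delta_f + f_m)
= 2*(60 + 12) kHz = 144 kHz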